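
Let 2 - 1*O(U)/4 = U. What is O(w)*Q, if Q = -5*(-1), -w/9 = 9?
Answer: 1660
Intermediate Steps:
w = -81 (w = -9*9 = -81)
Q = 5
O(U) = 8 - 4*U
O(w)*Q = (8 - 4*(-81))*5 = (8 + 324)*5 = 332*5 = 1660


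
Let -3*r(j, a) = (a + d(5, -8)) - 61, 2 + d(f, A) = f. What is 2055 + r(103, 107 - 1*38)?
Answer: 6154/3 ≈ 2051.3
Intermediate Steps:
d(f, A) = -2 + f
r(j, a) = 58/3 - a/3 (r(j, a) = -((a + (-2 + 5)) - 61)/3 = -((a + 3) - 61)/3 = -((3 + a) - 61)/3 = -(-58 + a)/3 = 58/3 - a/3)
2055 + r(103, 107 - 1*38) = 2055 + (58/3 - (107 - 1*38)/3) = 2055 + (58/3 - (107 - 38)/3) = 2055 + (58/3 - ⅓*69) = 2055 + (58/3 - 23) = 2055 - 11/3 = 6154/3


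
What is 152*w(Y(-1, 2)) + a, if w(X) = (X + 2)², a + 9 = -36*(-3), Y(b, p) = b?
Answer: 251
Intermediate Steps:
a = 99 (a = -9 - 36*(-3) = -9 + 108 = 99)
w(X) = (2 + X)²
152*w(Y(-1, 2)) + a = 152*(2 - 1)² + 99 = 152*1² + 99 = 152*1 + 99 = 152 + 99 = 251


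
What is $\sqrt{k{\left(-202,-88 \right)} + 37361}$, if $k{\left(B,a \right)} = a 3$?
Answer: $\sqrt{37097} \approx 192.61$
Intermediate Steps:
$k{\left(B,a \right)} = 3 a$
$\sqrt{k{\left(-202,-88 \right)} + 37361} = \sqrt{3 \left(-88\right) + 37361} = \sqrt{-264 + 37361} = \sqrt{37097}$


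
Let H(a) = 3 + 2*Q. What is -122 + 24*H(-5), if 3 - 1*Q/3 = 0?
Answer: 382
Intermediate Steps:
Q = 9 (Q = 9 - 3*0 = 9 + 0 = 9)
H(a) = 21 (H(a) = 3 + 2*9 = 3 + 18 = 21)
-122 + 24*H(-5) = -122 + 24*21 = -122 + 504 = 382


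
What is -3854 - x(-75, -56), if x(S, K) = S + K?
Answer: -3723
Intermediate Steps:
x(S, K) = K + S
-3854 - x(-75, -56) = -3854 - (-56 - 75) = -3854 - 1*(-131) = -3854 + 131 = -3723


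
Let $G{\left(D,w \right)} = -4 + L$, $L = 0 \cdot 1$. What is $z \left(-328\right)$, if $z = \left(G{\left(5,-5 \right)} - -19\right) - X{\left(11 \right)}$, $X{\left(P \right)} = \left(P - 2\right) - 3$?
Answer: $-2952$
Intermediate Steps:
$X{\left(P \right)} = -5 + P$ ($X{\left(P \right)} = \left(-2 + P\right) - 3 = -5 + P$)
$L = 0$
$G{\left(D,w \right)} = -4$ ($G{\left(D,w \right)} = -4 + 0 = -4$)
$z = 9$ ($z = \left(-4 - -19\right) - \left(-5 + 11\right) = \left(-4 + 19\right) - 6 = 15 - 6 = 9$)
$z \left(-328\right) = 9 \left(-328\right) = -2952$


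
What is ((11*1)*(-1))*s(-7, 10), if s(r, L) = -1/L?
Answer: 11/10 ≈ 1.1000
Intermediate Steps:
((11*1)*(-1))*s(-7, 10) = ((11*1)*(-1))*(-1/10) = (11*(-1))*(-1*⅒) = -11*(-⅒) = 11/10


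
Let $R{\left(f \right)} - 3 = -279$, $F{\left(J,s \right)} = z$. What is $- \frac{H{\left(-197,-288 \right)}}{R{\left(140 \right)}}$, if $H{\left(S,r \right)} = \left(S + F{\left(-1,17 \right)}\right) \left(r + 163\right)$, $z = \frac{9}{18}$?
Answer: $\frac{16375}{184} \approx 88.995$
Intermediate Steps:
$z = \frac{1}{2}$ ($z = 9 \cdot \frac{1}{18} = \frac{1}{2} \approx 0.5$)
$F{\left(J,s \right)} = \frac{1}{2}$
$H{\left(S,r \right)} = \left(\frac{1}{2} + S\right) \left(163 + r\right)$ ($H{\left(S,r \right)} = \left(S + \frac{1}{2}\right) \left(r + 163\right) = \left(\frac{1}{2} + S\right) \left(163 + r\right)$)
$R{\left(f \right)} = -276$ ($R{\left(f \right)} = 3 - 279 = -276$)
$- \frac{H{\left(-197,-288 \right)}}{R{\left(140 \right)}} = - \frac{\frac{163}{2} + \frac{1}{2} \left(-288\right) + 163 \left(-197\right) - -56736}{-276} = - \frac{\left(\frac{163}{2} - 144 - 32111 + 56736\right) \left(-1\right)}{276} = - \frac{49125 \left(-1\right)}{2 \cdot 276} = \left(-1\right) \left(- \frac{16375}{184}\right) = \frac{16375}{184}$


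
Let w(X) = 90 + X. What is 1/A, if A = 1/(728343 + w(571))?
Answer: 729004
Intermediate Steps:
A = 1/729004 (A = 1/(728343 + (90 + 571)) = 1/(728343 + 661) = 1/729004 ≈ 1.3717e-6)
1/A = 1/(1/729004) = 729004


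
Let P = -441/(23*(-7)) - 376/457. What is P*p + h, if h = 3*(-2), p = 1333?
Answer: 26787553/10511 ≈ 2548.5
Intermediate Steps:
h = -6
P = 20143/10511 (P = -441/(-161) - 376*1/457 = -441*(-1/161) - 376/457 = 63/23 - 376/457 = 20143/10511 ≈ 1.9164)
P*p + h = (20143/10511)*1333 - 6 = 26850619/10511 - 6 = 26787553/10511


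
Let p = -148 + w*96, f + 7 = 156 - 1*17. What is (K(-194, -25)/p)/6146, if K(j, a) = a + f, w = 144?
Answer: 107/84052696 ≈ 1.2730e-6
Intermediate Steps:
f = 132 (f = -7 + (156 - 1*17) = -7 + (156 - 17) = -7 + 139 = 132)
K(j, a) = 132 + a (K(j, a) = a + 132 = 132 + a)
p = 13676 (p = -148 + 144*96 = -148 + 13824 = 13676)
(K(-194, -25)/p)/6146 = ((132 - 25)/13676)/6146 = (107*(1/13676))*(1/6146) = (107/13676)*(1/6146) = 107/84052696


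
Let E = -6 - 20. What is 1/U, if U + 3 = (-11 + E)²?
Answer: 1/1366 ≈ 0.00073206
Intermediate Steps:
E = -26
U = 1366 (U = -3 + (-11 - 26)² = -3 + (-37)² = -3 + 1369 = 1366)
1/U = 1/1366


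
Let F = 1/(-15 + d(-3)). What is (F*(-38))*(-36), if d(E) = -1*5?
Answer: -342/5 ≈ -68.400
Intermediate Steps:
d(E) = -5
F = -1/20 (F = 1/(-15 - 5) = 1/(-20) = -1/20 ≈ -0.050000)
(F*(-38))*(-36) = -1/20*(-38)*(-36) = (19/10)*(-36) = -342/5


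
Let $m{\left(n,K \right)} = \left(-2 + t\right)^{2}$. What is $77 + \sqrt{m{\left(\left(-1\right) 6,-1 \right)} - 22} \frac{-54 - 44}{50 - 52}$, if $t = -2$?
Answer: $77 + 49 i \sqrt{6} \approx 77.0 + 120.03 i$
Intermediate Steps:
$m{\left(n,K \right)} = 16$ ($m{\left(n,K \right)} = \left(-2 - 2\right)^{2} = \left(-4\right)^{2} = 16$)
$77 + \sqrt{m{\left(\left(-1\right) 6,-1 \right)} - 22} \frac{-54 - 44}{50 - 52} = 77 + \sqrt{16 - 22} \frac{-54 - 44}{50 - 52} = 77 + \sqrt{-6} \left(- \frac{98}{-2}\right) = 77 + i \sqrt{6} \left(\left(-98\right) \left(- \frac{1}{2}\right)\right) = 77 + i \sqrt{6} \cdot 49 = 77 + 49 i \sqrt{6}$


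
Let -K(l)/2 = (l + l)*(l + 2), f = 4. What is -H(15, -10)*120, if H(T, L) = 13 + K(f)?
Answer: 9960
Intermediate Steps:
K(l) = -4*l*(2 + l) (K(l) = -2*(l + l)*(l + 2) = -2*2*l*(2 + l) = -4*l*(2 + l))
H(T, L) = -83 (H(T, L) = 13 - 4*4*(2 + 4) = 13 - 4*4*6 = 13 - 96 = -83)
-H(15, -10)*120 = -1*(-83)*120 = 83*120 = 9960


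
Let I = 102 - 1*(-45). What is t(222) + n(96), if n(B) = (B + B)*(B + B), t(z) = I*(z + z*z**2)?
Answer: 1608403554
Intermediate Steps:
I = 147 (I = 102 + 45 = 147)
t(z) = 147*z + 147*z**3 (t(z) = 147*(z + z*z**2) = 147*(z + z**3) = 147*z + 147*z**3)
n(B) = 4*B**2 (n(B) = (2*B)*(2*B) = 4*B**2)
t(222) + n(96) = 147*222*(1 + 222**2) + 4*96**2 = 147*222*(1 + 49284) + 4*9216 = 147*222*49285 + 36864 = 1608366690 + 36864 = 1608403554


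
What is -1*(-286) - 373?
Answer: -87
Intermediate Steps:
-1*(-286) - 373 = 286 - 373 = -87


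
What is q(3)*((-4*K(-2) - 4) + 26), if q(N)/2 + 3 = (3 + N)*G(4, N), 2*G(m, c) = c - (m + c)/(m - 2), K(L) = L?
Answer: -270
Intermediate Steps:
G(m, c) = c/2 - (c + m)/(2*(-2 + m)) (G(m, c) = (c - (m + c)/(m - 2))/2 = (c - (c + m)/(-2 + m))/2 = c/2 - (c + m)/(2*(-2 + m)))
q(N) = -6 + 2*(-1 + N/4)*(3 + N) (q(N) = -6 + 2*((3 + N)*((-1*4 - 3*N + N*4)/(2*(-2 + 4)))) = -6 + 2*((3 + N)*((½)*(-4 - 3*N + 4*N)/2)) = -6 + 2*((3 + N)*((½)*(½)*(-4 + N))) = -6 + 2*((3 + N)*(-1 + N/4)) = -6 + 2*((-1 + N/4)*(3 + N)) = -6 + 2*(-1 + N/4)*(3 + N))
q(3)*((-4*K(-2) - 4) + 26) = (-12 + (½)*3² - ½*3)*((-4*(-2) - 4) + 26) = (-12 + (½)*9 - 3/2)*((8 - 4) + 26) = (-12 + 9/2 - 3/2)*(4 + 26) = -9*30 = -270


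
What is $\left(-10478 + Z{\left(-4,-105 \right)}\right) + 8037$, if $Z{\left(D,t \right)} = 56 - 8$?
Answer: $-2393$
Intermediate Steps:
$Z{\left(D,t \right)} = 48$
$\left(-10478 + Z{\left(-4,-105 \right)}\right) + 8037 = \left(-10478 + 48\right) + 8037 = -10430 + 8037 = -2393$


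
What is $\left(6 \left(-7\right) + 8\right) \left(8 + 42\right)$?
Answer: $-1700$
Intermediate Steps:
$\left(6 \left(-7\right) + 8\right) \left(8 + 42\right) = \left(-42 + 8\right) 50 = \left(-34\right) 50 = -1700$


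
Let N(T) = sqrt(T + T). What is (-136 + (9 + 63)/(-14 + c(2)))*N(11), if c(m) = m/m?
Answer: -1840*sqrt(22)/13 ≈ -663.87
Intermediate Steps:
c(m) = 1
N(T) = sqrt(2)*sqrt(T) (N(T) = sqrt(2*T) = sqrt(2)*sqrt(T))
(-136 + (9 + 63)/(-14 + c(2)))*N(11) = (-136 + (9 + 63)/(-14 + 1))*(sqrt(2)*sqrt(11)) = (-136 + 72/(-13))*sqrt(22) = (-136 + 72*(-1/13))*sqrt(22) = (-136 - 72/13)*sqrt(22) = -1840*sqrt(22)/13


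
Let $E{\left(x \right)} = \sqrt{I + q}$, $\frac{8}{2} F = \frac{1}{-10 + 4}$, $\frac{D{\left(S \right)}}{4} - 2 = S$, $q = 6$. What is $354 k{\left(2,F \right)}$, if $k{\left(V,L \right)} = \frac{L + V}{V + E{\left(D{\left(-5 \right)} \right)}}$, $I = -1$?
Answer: $- \frac{2773}{2} + \frac{2773 \sqrt{5}}{4} \approx 163.65$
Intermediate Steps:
$D{\left(S \right)} = 8 + 4 S$
$F = - \frac{1}{24}$ ($F = \frac{1}{4 \left(-10 + 4\right)} = \frac{1}{4 \left(-6\right)} = \frac{1}{4} \left(- \frac{1}{6}\right) = - \frac{1}{24} \approx -0.041667$)
$E{\left(x \right)} = \sqrt{5}$ ($E{\left(x \right)} = \sqrt{-1 + 6} = \sqrt{5}$)
$k{\left(V,L \right)} = \frac{L + V}{V + \sqrt{5}}$
$354 k{\left(2,F \right)} = 354 \frac{- \frac{1}{24} + 2}{2 + \sqrt{5}} = 354 \frac{1}{2 + \sqrt{5}} \cdot \frac{47}{24} = 354 \frac{47}{24 \left(2 + \sqrt{5}\right)} = \frac{2773}{4 \left(2 + \sqrt{5}\right)}$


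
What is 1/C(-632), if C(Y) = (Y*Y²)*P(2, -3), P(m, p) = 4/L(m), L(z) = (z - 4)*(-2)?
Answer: -1/252435968 ≈ -3.9614e-9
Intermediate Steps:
L(z) = 8 - 2*z (L(z) = (-4 + z)*(-2) = 8 - 2*z)
P(m, p) = 4/(8 - 2*m)
C(Y) = Y³ (C(Y) = (Y*Y²)*(-2/(-4 + 2)) = Y³*(-2/(-2)) = Y³*(-2*(-½)) = Y³*1 = Y³)
1/C(-632) = 1/((-632)³) = 1/(-252435968) = -1/252435968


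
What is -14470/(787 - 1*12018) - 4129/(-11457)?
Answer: 212155589/128673567 ≈ 1.6488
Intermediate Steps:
-14470/(787 - 1*12018) - 4129/(-11457) = -14470/(787 - 12018) - 4129*(-1/11457) = -14470/(-11231) + 4129/11457 = -14470*(-1/11231) + 4129/11457 = 14470/11231 + 4129/11457 = 212155589/128673567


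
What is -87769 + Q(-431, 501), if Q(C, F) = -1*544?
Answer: -88313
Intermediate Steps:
Q(C, F) = -544
-87769 + Q(-431, 501) = -87769 - 544 = -88313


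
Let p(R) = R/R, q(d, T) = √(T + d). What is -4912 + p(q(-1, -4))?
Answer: -4911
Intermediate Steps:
p(R) = 1
-4912 + p(q(-1, -4)) = -4912 + 1 = -4911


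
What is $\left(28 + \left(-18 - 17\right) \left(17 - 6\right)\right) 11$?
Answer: $-3927$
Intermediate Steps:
$\left(28 + \left(-18 - 17\right) \left(17 - 6\right)\right) 11 = \left(28 - 385\right) 11 = \left(-357\right) 11 = -3927$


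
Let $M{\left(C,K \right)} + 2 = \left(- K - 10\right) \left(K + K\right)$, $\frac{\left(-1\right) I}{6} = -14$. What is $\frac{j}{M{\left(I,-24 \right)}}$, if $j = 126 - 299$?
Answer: $\frac{173}{674} \approx 0.25668$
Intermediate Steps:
$I = 84$ ($I = \left(-6\right) \left(-14\right) = 84$)
$M{\left(C,K \right)} = -2 + 2 K \left(-10 - K\right)$ ($M{\left(C,K \right)} = -2 + \left(- K - 10\right) \left(K + K\right) = -2 + \left(-10 - K\right) 2 K = -2 + 2 K \left(-10 - K\right)$)
$j = -173$
$\frac{j}{M{\left(I,-24 \right)}} = - \frac{173}{-2 - -480 - 2 \left(-24\right)^{2}} = - \frac{173}{-2 + 480 - 1152} = - \frac{173}{-674} = \left(-173\right) \left(- \frac{1}{674}\right) = \frac{173}{674}$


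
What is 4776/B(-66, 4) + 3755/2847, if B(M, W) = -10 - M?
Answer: 1725944/19929 ≈ 86.605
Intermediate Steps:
4776/B(-66, 4) + 3755/2847 = 4776/(-10 - 1*(-66)) + 3755/2847 = 4776/(-10 + 66) + 3755*(1/2847) = 4776/56 + 3755/2847 = 4776*(1/56) + 3755/2847 = 597/7 + 3755/2847 = 1725944/19929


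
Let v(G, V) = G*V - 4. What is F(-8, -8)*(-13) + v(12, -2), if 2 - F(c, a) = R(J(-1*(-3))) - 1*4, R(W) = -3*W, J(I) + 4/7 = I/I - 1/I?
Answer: -768/7 ≈ -109.71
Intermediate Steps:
J(I) = 3/7 - 1/I (J(I) = -4/7 + (I/I - 1/I) = -4/7 + (1 - 1/I) = 3/7 - 1/I)
F(c, a) = 44/7 (F(c, a) = 2 - (-3*(3/7 - 1/((-1*(-3)))) - 1*4) = 2 - (-3*(3/7 - 1/3) - 4) = 2 - (-3*(3/7 - 1*⅓) - 4) = 2 - (-3*(3/7 - ⅓) - 4) = 2 - (-3*2/21 - 4) = 2 - (-2/7 - 4) = 2 - 1*(-30/7) = 2 + 30/7 = 44/7)
v(G, V) = -4 + G*V
F(-8, -8)*(-13) + v(12, -2) = (44/7)*(-13) + (-4 + 12*(-2)) = -572/7 + (-4 - 24) = -572/7 - 28 = -768/7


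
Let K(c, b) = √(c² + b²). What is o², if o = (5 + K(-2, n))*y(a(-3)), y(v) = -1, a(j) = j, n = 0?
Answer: 49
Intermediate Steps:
K(c, b) = √(b² + c²)
o = -7 (o = (5 + √(0² + (-2)²))*(-1) = (5 + √(0 + 4))*(-1) = (5 + √4)*(-1) = (5 + 2)*(-1) = 7*(-1) = -7)
o² = (-7)² = 49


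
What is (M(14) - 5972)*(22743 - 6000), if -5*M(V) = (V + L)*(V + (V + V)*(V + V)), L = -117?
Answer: 876228162/5 ≈ 1.7525e+8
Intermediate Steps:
M(V) = -(-117 + V)*(V + 4*V**2)/5 (M(V) = -(V - 117)*(V + (V + V)*(V + V))/5 = -(-117 + V)*(V + (2*V)*(2*V))/5 = -(-117 + V)*(V + 4*V**2)/5)
(M(14) - 5972)*(22743 - 6000) = ((1/5)*14*(117 - 4*14**2 + 467*14) - 5972)*(22743 - 6000) = ((1/5)*14*(117 - 4*196 + 6538) - 5972)*16743 = ((1/5)*14*(117 - 784 + 6538) - 5972)*16743 = ((1/5)*14*5871 - 5972)*16743 = (82194/5 - 5972)*16743 = (52334/5)*16743 = 876228162/5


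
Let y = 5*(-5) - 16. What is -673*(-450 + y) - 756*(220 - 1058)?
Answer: 963971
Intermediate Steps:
y = -41 (y = -25 - 16 = -41)
-673*(-450 + y) - 756*(220 - 1058) = -673*(-450 - 41) - 756*(220 - 1058) = -673*(-491) - 756*(-838) = 330443 - 1*(-633528) = 330443 + 633528 = 963971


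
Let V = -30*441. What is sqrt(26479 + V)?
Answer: sqrt(13249) ≈ 115.10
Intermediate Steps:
V = -13230
sqrt(26479 + V) = sqrt(26479 - 13230) = sqrt(13249)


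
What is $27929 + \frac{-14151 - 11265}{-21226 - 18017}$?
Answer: $\frac{365347721}{13081} \approx 27930.0$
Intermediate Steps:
$27929 + \frac{-14151 - 11265}{-21226 - 18017} = 27929 - \frac{25416}{-39243} = 27929 - - \frac{8472}{13081} = 27929 + \frac{8472}{13081} = \frac{365347721}{13081}$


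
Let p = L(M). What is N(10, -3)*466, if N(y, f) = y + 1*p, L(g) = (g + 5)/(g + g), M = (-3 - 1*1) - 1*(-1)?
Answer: 13514/3 ≈ 4504.7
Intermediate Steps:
M = -3 (M = (-3 - 1) + 1 = -4 + 1 = -3)
L(g) = (5 + g)/(2*g) (L(g) = (5 + g)/((2*g)) = (5 + g)*(1/(2*g)) = (5 + g)/(2*g))
p = -⅓ (p = (½)*(5 - 3)/(-3) = (½)*(-⅓)*2 = -⅓ ≈ -0.33333)
N(y, f) = -⅓ + y (N(y, f) = y + 1*(-⅓) = y - ⅓ = -⅓ + y)
N(10, -3)*466 = (-⅓ + 10)*466 = (29/3)*466 = 13514/3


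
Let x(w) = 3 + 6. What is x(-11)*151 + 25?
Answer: 1384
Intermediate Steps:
x(w) = 9
x(-11)*151 + 25 = 9*151 + 25 = 1359 + 25 = 1384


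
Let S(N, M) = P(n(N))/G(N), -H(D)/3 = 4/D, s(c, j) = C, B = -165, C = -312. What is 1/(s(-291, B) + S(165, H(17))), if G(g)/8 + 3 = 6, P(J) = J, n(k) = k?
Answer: -8/2441 ≈ -0.0032773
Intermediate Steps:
G(g) = 24 (G(g) = -24 + 8*6 = -24 + 48 = 24)
s(c, j) = -312
H(D) = -12/D
S(N, M) = N/24
1/(s(-291, B) + S(165, H(17))) = 1/(-312 + (1/24)*165) = 1/(-312 + 55/8) = 1/(-2441/8) = -8/2441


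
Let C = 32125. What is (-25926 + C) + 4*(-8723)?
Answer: -28693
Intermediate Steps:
(-25926 + C) + 4*(-8723) = (-25926 + 32125) + 4*(-8723) = 6199 - 34892 = -28693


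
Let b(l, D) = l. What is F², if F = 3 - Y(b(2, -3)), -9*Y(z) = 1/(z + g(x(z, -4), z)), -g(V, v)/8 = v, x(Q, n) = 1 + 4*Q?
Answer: 142129/15876 ≈ 8.9524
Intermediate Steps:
g(V, v) = -8*v
Y(z) = 1/(63*z) (Y(z) = -1/(9*(z - 8*z)) = -(-1/(7*z))/9 = -(-1)/(63*z) = 1/(63*z))
F = 377/126 (F = 3 - 1/(63*2) = 3 - 1*1/126 = 3 - 1/126 = 377/126 ≈ 2.9921)
F² = (377/126)² = 142129/15876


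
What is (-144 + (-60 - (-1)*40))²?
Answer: 26896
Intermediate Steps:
(-144 + (-60 - (-1)*40))² = (-144 + (-60 - 1*(-40)))² = (-144 + (-60 + 40))² = (-144 - 20)² = (-164)² = 26896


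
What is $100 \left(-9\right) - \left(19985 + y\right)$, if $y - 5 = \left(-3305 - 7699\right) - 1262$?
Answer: $-8624$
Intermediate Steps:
$y = -12261$ ($y = 5 - 12266 = -12261$)
$100 \left(-9\right) - \left(19985 + y\right) = 100 \left(-9\right) - \left(19985 - 12261\right) = -900 - 7724 = -8624$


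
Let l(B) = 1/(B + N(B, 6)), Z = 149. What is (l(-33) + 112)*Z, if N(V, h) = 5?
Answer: 467115/28 ≈ 16683.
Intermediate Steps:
l(B) = 1/(5 + B) (l(B) = 1/(B + 5) = 1/(5 + B))
(l(-33) + 112)*Z = (1/(5 - 33) + 112)*149 = (1/(-28) + 112)*149 = (-1/28 + 112)*149 = (3135/28)*149 = 467115/28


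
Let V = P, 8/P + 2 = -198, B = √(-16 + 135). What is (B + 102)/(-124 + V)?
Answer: -2550/3101 - 25*√119/3101 ≈ -0.91026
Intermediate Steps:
B = √119 ≈ 10.909
P = -1/25 (P = 8/(-2 - 198) = 8/(-200) = 8*(-1/200) = -1/25 ≈ -0.040000)
V = -1/25 ≈ -0.040000
(B + 102)/(-124 + V) = (√119 + 102)/(-124 - 1/25) = (102 + √119)/(-3101/25) = (102 + √119)*(-25/3101) = -2550/3101 - 25*√119/3101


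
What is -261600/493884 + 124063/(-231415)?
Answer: -10150907891/9524347155 ≈ -1.0658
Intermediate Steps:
-261600/493884 + 124063/(-231415) = -261600*1/493884 + 124063*(-1/231415) = -21800/41157 - 124063/231415 = -10150907891/9524347155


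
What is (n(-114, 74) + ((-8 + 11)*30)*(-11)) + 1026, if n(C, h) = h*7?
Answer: 554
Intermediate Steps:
n(C, h) = 7*h
(n(-114, 74) + ((-8 + 11)*30)*(-11)) + 1026 = (7*74 + ((-8 + 11)*30)*(-11)) + 1026 = (518 + (3*30)*(-11)) + 1026 = (518 + 90*(-11)) + 1026 = (518 - 990) + 1026 = -472 + 1026 = 554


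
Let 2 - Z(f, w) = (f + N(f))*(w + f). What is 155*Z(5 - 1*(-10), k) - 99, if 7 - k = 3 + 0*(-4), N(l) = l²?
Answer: -706589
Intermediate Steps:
k = 4 (k = 7 - (3 + 0*(-4)) = 7 - (3 + 0) = 7 - 1*3 = 7 - 3 = 4)
Z(f, w) = 2 - (f + w)*(f + f²) (Z(f, w) = 2 - (f + f²)*(w + f) = 2 - (f + f²)*(f + w) = 2 - (f + w)*(f + f²))
155*Z(5 - 1*(-10), k) - 99 = 155*(2 - (5 - 1*(-10))² - (5 - 1*(-10))³ - 1*(5 - 1*(-10))*4 - 1*4*(5 - 1*(-10))²) - 99 = 155*(2 - (5 + 10)² - (5 + 10)³ - 1*(5 + 10)*4 - 1*4*(5 + 10)²) - 99 = 155*(2 - 1*15² - 1*15³ - 1*15*4 - 1*4*15²) - 99 = 155*(2 - 1*225 - 1*3375 - 60 - 1*4*225) - 99 = 155*(2 - 225 - 3375 - 60 - 900) - 99 = 155*(-4558) - 99 = -706490 - 99 = -706589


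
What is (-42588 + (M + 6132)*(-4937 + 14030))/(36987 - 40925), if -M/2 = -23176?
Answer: -238597212/1969 ≈ -1.2118e+5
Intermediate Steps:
M = 46352 (M = -2*(-23176) = 46352)
(-42588 + (M + 6132)*(-4937 + 14030))/(36987 - 40925) = (-42588 + (46352 + 6132)*(-4937 + 14030))/(36987 - 40925) = (-42588 + 52484*9093)/(-3938) = (-42588 + 477237012)*(-1/3938) = 477194424*(-1/3938) = -238597212/1969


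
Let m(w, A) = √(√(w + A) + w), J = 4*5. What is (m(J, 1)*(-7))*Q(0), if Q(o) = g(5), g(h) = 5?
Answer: -35*√(20 + √21) ≈ -173.53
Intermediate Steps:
Q(o) = 5
J = 20
m(w, A) = √(w + √(A + w)) (m(w, A) = √(√(A + w) + w) = √(w + √(A + w)))
(m(J, 1)*(-7))*Q(0) = (√(20 + √(1 + 20))*(-7))*5 = (√(20 + √21)*(-7))*5 = -7*√(20 + √21)*5 = -35*√(20 + √21)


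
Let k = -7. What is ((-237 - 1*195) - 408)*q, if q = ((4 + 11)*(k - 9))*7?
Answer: 1411200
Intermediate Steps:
q = -1680 (q = ((4 + 11)*(-7 - 9))*7 = (15*(-16))*7 = -240*7 = -1680)
((-237 - 1*195) - 408)*q = ((-237 - 1*195) - 408)*(-1680) = ((-237 - 195) - 408)*(-1680) = (-432 - 408)*(-1680) = -840*(-1680) = 1411200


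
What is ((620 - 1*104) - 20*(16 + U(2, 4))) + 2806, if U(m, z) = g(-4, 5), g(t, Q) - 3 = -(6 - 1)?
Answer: 3042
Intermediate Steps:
g(t, Q) = -2 (g(t, Q) = 3 - (6 - 1) = 3 - 1*5 = 3 - 5 = -2)
U(m, z) = -2
((620 - 1*104) - 20*(16 + U(2, 4))) + 2806 = ((620 - 1*104) - 20*(16 - 2)) + 2806 = ((620 - 104) - 20*14) + 2806 = (516 - 280) + 2806 = 236 + 2806 = 3042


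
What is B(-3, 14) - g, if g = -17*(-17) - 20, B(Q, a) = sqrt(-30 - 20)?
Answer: -269 + 5*I*sqrt(2) ≈ -269.0 + 7.0711*I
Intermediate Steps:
B(Q, a) = 5*I*sqrt(2) (B(Q, a) = sqrt(-50) = 5*I*sqrt(2))
g = 269 (g = 289 - 20 = 269)
B(-3, 14) - g = 5*I*sqrt(2) - 1*269 = 5*I*sqrt(2) - 269 = -269 + 5*I*sqrt(2)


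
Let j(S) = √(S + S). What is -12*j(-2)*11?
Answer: -264*I ≈ -264.0*I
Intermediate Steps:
j(S) = √2*√S (j(S) = √(2*S) = √2*√S)
-12*j(-2)*11 = -12*√2*√(-2)*11 = -12*√2*I*√2*11 = -24*I*11 = -264*I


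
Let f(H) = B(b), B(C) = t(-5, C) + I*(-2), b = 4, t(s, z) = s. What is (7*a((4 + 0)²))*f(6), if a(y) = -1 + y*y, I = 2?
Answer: -16065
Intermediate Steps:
a(y) = -1 + y²
B(C) = -9 (B(C) = -5 + 2*(-2) = -5 - 4 = -9)
f(H) = -9
(7*a((4 + 0)²))*f(6) = (7*(-1 + ((4 + 0)²)²))*(-9) = (7*(-1 + (4²)²))*(-9) = (7*(-1 + 16²))*(-9) = (7*(-1 + 256))*(-9) = (7*255)*(-9) = 1785*(-9) = -16065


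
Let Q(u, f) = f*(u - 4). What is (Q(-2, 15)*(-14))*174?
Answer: 219240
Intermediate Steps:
Q(u, f) = f*(-4 + u)
(Q(-2, 15)*(-14))*174 = ((15*(-4 - 2))*(-14))*174 = ((15*(-6))*(-14))*174 = -90*(-14)*174 = 1260*174 = 219240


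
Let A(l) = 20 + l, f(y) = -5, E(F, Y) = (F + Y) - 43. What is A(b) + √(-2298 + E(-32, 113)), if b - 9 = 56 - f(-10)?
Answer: 90 + 2*I*√565 ≈ 90.0 + 47.539*I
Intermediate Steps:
E(F, Y) = -43 + F + Y
b = 70 (b = 9 + (56 - 1*(-5)) = 9 + (56 + 5) = 9 + 61 = 70)
A(b) + √(-2298 + E(-32, 113)) = (20 + 70) + √(-2298 + (-43 - 32 + 113)) = 90 + √(-2298 + 38) = 90 + √(-2260) = 90 + 2*I*√565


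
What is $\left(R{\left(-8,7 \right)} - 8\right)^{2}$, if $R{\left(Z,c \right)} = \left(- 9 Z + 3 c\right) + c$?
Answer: $8464$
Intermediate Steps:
$R{\left(Z,c \right)} = - 9 Z + 4 c$
$\left(R{\left(-8,7 \right)} - 8\right)^{2} = \left(\left(\left(-9\right) \left(-8\right) + 4 \cdot 7\right) - 8\right)^{2} = \left(\left(72 + 28\right) - 8\right)^{2} = \left(100 - 8\right)^{2} = 92^{2} = 8464$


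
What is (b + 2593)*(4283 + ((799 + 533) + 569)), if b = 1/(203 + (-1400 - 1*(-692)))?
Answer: 8097725376/505 ≈ 1.6035e+7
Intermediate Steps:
b = -1/505 (b = 1/(203 + (-1400 + 692)) = 1/(203 - 708) = 1/(-505) = -1/505 ≈ -0.0019802)
(b + 2593)*(4283 + ((799 + 533) + 569)) = (-1/505 + 2593)*(4283 + ((799 + 533) + 569)) = 1309464*(4283 + (1332 + 569))/505 = 1309464*(4283 + 1901)/505 = (1309464/505)*6184 = 8097725376/505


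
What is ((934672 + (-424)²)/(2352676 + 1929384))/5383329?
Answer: 278612/5762934444435 ≈ 4.8345e-8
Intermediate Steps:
((934672 + (-424)²)/(2352676 + 1929384))/5383329 = ((934672 + 179776)/4282060)*(1/5383329) = (1114448*(1/4282060))*(1/5383329) = (278612/1070515)*(1/5383329) = 278612/5762934444435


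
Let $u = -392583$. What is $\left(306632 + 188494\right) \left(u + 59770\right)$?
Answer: $-164784369438$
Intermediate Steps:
$\left(306632 + 188494\right) \left(u + 59770\right) = \left(306632 + 188494\right) \left(-392583 + 59770\right) = 495126 \left(-332813\right) = -164784369438$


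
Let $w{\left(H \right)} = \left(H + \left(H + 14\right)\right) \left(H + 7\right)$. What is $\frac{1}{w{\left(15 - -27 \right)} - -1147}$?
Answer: $\frac{1}{5949} \approx 0.0001681$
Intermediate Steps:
$w{\left(H \right)} = \left(7 + H\right) \left(14 + 2 H\right)$ ($w{\left(H \right)} = \left(H + \left(14 + H\right)\right) \left(7 + H\right) = \left(14 + 2 H\right) \left(7 + H\right) = \left(7 + H\right) \left(14 + 2 H\right)$)
$\frac{1}{w{\left(15 - -27 \right)} - -1147} = \frac{1}{\left(98 + 2 \left(15 - -27\right)^{2} + 28 \left(15 - -27\right)\right) - -1147} = \frac{1}{\left(98 + 2 \left(15 + 27\right)^{2} + 28 \left(15 + 27\right)\right) + 1147} = \frac{1}{\left(98 + 2 \cdot 42^{2} + 28 \cdot 42\right) + 1147} = \frac{1}{\left(98 + 2 \cdot 1764 + 1176\right) + 1147} = \frac{1}{\left(98 + 3528 + 1176\right) + 1147} = \frac{1}{4802 + 1147} = \frac{1}{5949}$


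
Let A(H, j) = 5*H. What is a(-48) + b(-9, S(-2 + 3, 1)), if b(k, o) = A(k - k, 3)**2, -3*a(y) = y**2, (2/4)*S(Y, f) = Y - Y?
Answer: -768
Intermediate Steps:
S(Y, f) = 0 (S(Y, f) = 2*(Y - Y) = 2*0 = 0)
a(y) = -y**2/3
b(k, o) = 0 (b(k, o) = (5*(k - k))**2 = (5*0)**2 = 0**2 = 0)
a(-48) + b(-9, S(-2 + 3, 1)) = -1/3*(-48)**2 + 0 = -1/3*2304 + 0 = -768 + 0 = -768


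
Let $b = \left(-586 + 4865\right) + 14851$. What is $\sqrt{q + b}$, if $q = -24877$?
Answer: $i \sqrt{5747} \approx 75.809 i$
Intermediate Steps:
$b = 19130$ ($b = 4279 + 14851 = 19130$)
$\sqrt{q + b} = \sqrt{-24877 + 19130} = \sqrt{-5747} = i \sqrt{5747}$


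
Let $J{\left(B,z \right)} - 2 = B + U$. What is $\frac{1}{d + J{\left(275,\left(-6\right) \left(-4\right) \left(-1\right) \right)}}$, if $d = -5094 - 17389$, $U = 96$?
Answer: $- \frac{1}{22110} \approx -4.5228 \cdot 10^{-5}$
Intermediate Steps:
$J{\left(B,z \right)} = 98 + B$ ($J{\left(B,z \right)} = 2 + \left(B + 96\right) = 2 + \left(96 + B\right) = 98 + B$)
$d = -22483$ ($d = -5094 - 17389 = -22483$)
$\frac{1}{d + J{\left(275,\left(-6\right) \left(-4\right) \left(-1\right) \right)}} = \frac{1}{-22483 + \left(98 + 275\right)} = \frac{1}{-22483 + 373} = \frac{1}{-22110} = - \frac{1}{22110}$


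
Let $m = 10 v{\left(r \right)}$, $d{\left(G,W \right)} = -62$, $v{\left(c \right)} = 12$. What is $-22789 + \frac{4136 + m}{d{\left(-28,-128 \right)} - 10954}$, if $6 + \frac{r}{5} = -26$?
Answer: $- \frac{31380985}{1377} \approx -22789.0$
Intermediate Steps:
$r = -160$ ($r = -30 + 5 \left(-26\right) = -30 - 130 = -160$)
$m = 120$ ($m = 10 \cdot 12 = 120$)
$-22789 + \frac{4136 + m}{d{\left(-28,-128 \right)} - 10954} = -22789 + \frac{4136 + 120}{-62 - 10954} = -22789 + \frac{4256}{-11016} = -22789 + 4256 \left(- \frac{1}{11016}\right) = -22789 - \frac{532}{1377} = - \frac{31380985}{1377}$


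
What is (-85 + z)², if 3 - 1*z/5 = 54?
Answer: 115600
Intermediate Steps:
z = -255 (z = 15 - 5*54 = 15 - 270 = -255)
(-85 + z)² = (-85 - 255)² = (-340)² = 115600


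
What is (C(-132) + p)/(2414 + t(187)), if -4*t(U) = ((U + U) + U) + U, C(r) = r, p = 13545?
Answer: 789/131 ≈ 6.0229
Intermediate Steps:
t(U) = -U (t(U) = -(((U + U) + U) + U)/4 = -((2*U + U) + U)/4 = -(3*U + U)/4 = -U)
(C(-132) + p)/(2414 + t(187)) = (-132 + 13545)/(2414 - 1*187) = 13413/(2414 - 187) = 13413/2227 = 13413*(1/2227) = 789/131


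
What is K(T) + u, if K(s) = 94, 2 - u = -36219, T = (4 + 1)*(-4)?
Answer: 36315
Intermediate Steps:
T = -20 (T = 5*(-4) = -20)
u = 36221 (u = 2 - 1*(-36219) = 2 + 36219 = 36221)
K(T) + u = 94 + 36221 = 36315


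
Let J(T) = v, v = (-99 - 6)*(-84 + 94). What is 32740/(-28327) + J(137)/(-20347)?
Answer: -636417430/576369469 ≈ -1.1042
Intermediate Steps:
v = -1050 (v = -105*10 = -1050)
J(T) = -1050
32740/(-28327) + J(137)/(-20347) = 32740/(-28327) - 1050/(-20347) = 32740*(-1/28327) - 1050*(-1/20347) = -32740/28327 + 1050/20347 = -636417430/576369469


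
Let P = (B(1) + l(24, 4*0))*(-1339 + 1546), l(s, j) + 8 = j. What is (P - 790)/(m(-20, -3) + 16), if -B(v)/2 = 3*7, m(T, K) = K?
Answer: -11140/13 ≈ -856.92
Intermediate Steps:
l(s, j) = -8 + j
B(v) = -42 (B(v) = -6*7 = -2*21 = -42)
P = -10350 (P = (-42 + (-8 + 4*0))*(-1339 + 1546) = (-42 + (-8 + 0))*207 = (-42 - 8)*207 = -50*207 = -10350)
(P - 790)/(m(-20, -3) + 16) = (-10350 - 790)/(-3 + 16) = -11140/13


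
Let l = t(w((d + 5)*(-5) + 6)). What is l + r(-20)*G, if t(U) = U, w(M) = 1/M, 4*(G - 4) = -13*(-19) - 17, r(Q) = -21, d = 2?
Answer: -74909/58 ≈ -1291.5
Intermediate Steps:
G = 123/2 (G = 4 + (-13*(-19) - 17)/4 = 4 + (247 - 17)/4 = 4 + (¼)*230 = 4 + 115/2 = 123/2 ≈ 61.500)
l = -1/29 (l = 1/((2 + 5)*(-5) + 6) = 1/(7*(-5) + 6) = 1/(-35 + 6) = 1/(-29) = -1/29 ≈ -0.034483)
l + r(-20)*G = -1/29 - 21*123/2 = -1/29 - 2583/2 = -74909/58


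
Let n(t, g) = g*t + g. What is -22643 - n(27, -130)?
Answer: -19003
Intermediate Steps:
n(t, g) = g + g*t
-22643 - n(27, -130) = -22643 - (-130)*(1 + 27) = -22643 - (-130)*28 = -22643 - 1*(-3640) = -22643 + 3640 = -19003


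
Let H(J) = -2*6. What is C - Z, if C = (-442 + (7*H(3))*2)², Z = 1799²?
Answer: -2864301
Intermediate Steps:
H(J) = -12
Z = 3236401
C = 372100 (C = (-442 + (7*(-12))*2)² = (-442 - 84*2)² = (-442 - 168)² = (-610)² = 372100)
C - Z = 372100 - 1*3236401 = 372100 - 3236401 = -2864301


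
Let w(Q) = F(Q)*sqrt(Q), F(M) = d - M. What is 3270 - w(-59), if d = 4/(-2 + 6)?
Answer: 3270 - 60*I*sqrt(59) ≈ 3270.0 - 460.87*I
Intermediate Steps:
d = 1 (d = 4/4 = 4*(1/4) = 1)
F(M) = 1 - M
w(Q) = sqrt(Q)*(1 - Q) (w(Q) = (1 - Q)*sqrt(Q) = sqrt(Q)*(1 - Q))
3270 - w(-59) = 3270 - sqrt(-59)*(1 - 1*(-59)) = 3270 - I*sqrt(59)*(1 + 59) = 3270 - I*sqrt(59)*60 = 3270 - 60*I*sqrt(59)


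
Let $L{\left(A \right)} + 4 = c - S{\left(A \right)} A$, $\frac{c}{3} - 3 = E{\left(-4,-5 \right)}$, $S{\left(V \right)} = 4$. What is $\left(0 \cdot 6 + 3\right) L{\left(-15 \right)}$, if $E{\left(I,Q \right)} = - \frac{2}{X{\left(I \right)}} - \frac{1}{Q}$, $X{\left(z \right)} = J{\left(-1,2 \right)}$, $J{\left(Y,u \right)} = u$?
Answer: $\frac{939}{5} \approx 187.8$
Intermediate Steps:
$X{\left(z \right)} = 2$
$E{\left(I,Q \right)} = -1 - \frac{1}{Q}$ ($E{\left(I,Q \right)} = - \frac{2}{2} - \frac{1}{Q} = \left(-2\right) \frac{1}{2} - \frac{1}{Q} = -1 - \frac{1}{Q}$)
$c = \frac{33}{5}$ ($c = 9 + 3 \frac{-1 - -5}{-5} = 9 + 3 \left(- \frac{-1 + 5}{5}\right) = 9 + 3 \left(\left(- \frac{1}{5}\right) 4\right) = 9 + 3 \left(- \frac{4}{5}\right) = 9 - \frac{12}{5} = \frac{33}{5} \approx 6.6$)
$L{\left(A \right)} = \frac{13}{5} - 4 A$ ($L{\left(A \right)} = -4 - \left(- \frac{33}{5} + 4 A\right) = \frac{13}{5} - 4 A$)
$\left(0 \cdot 6 + 3\right) L{\left(-15 \right)} = \left(0 \cdot 6 + 3\right) \left(\frac{13}{5} - -60\right) = \left(0 + 3\right) \left(\frac{13}{5} + 60\right) = 3 \cdot \frac{313}{5} = \frac{939}{5}$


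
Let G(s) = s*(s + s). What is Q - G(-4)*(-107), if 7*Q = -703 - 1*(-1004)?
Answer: 3467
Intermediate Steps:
Q = 43 (Q = (-703 - 1*(-1004))/7 = (-703 + 1004)/7 = (⅐)*301 = 43)
G(s) = 2*s² (G(s) = s*(2*s) = 2*s²)
Q - G(-4)*(-107) = 43 - 2*(-4)²*(-107) = 43 - 2*16*(-107) = 43 - 32*(-107) = 43 - 1*(-3424) = 43 + 3424 = 3467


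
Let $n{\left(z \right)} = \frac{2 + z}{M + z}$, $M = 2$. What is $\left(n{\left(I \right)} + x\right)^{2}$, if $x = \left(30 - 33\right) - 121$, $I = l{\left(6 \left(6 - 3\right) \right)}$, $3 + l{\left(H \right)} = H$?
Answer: $15129$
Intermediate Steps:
$l{\left(H \right)} = -3 + H$
$I = 15$ ($I = -3 + 6 \left(6 - 3\right) = -3 + 6 \cdot 3 = -3 + 18 = 15$)
$n{\left(z \right)} = 1$ ($n{\left(z \right)} = \frac{2 + z}{2 + z} = 1$)
$x = -124$ ($x = -3 - 121 = -124$)
$\left(n{\left(I \right)} + x\right)^{2} = \left(1 - 124\right)^{2} = \left(-123\right)^{2} = 15129$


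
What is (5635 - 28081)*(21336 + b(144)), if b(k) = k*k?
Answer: -944348112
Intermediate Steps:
b(k) = k²
(5635 - 28081)*(21336 + b(144)) = (5635 - 28081)*(21336 + 144²) = -22446*(21336 + 20736) = -22446*42072 = -944348112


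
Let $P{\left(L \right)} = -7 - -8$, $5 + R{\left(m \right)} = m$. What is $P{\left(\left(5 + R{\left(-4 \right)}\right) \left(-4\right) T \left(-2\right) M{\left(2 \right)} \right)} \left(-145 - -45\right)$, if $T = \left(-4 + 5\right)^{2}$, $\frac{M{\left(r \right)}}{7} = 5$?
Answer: $-100$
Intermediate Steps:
$M{\left(r \right)} = 35$ ($M{\left(r \right)} = 7 \cdot 5 = 35$)
$T = 1$ ($T = 1^{2} = 1$)
$R{\left(m \right)} = -5 + m$
$P{\left(L \right)} = 1$ ($P{\left(L \right)} = -7 + 8 = 1$)
$P{\left(\left(5 + R{\left(-4 \right)}\right) \left(-4\right) T \left(-2\right) M{\left(2 \right)} \right)} \left(-145 - -45\right) = 1 \left(-145 - -45\right) = 1 \left(-145 + 45\right) = 1 \left(-100\right) = -100$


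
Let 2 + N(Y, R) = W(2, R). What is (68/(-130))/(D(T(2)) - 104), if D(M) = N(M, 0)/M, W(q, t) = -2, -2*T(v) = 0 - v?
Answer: 17/3510 ≈ 0.0048433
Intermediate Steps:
T(v) = v/2 (T(v) = -(0 - v)/2 = -(-1)*v/2 = v/2)
N(Y, R) = -4 (N(Y, R) = -2 - 2 = -4)
D(M) = -4/M
(68/(-130))/(D(T(2)) - 104) = (68/(-130))/(-4/1 - 104) = (68*(-1/130))/(-4/1 - 104) = -34/(65*(-4*1 - 104)) = -34/(65*(-4 - 104)) = -34/65/(-108) = -34/65*(-1/108) = 17/3510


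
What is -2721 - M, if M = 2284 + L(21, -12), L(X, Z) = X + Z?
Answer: -5014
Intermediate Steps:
M = 2293 (M = 2284 + (21 - 12) = 2284 + 9 = 2293)
-2721 - M = -2721 - 1*2293 = -2721 - 2293 = -5014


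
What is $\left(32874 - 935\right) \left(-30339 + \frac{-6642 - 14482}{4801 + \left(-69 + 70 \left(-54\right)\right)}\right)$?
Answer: $- \frac{230790032257}{238} \approx -9.6971 \cdot 10^{8}$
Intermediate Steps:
$\left(32874 - 935\right) \left(-30339 + \frac{-6642 - 14482}{4801 + \left(-69 + 70 \left(-54\right)\right)}\right) = 31939 \left(-30339 - \frac{21124}{4801 - 3849}\right) = 31939 \left(-30339 - \frac{21124}{952}\right) = 31939 \left(-30339 - \frac{5281}{238}\right) = 31939 \left(- \frac{7225963}{238}\right) = - \frac{230790032257}{238}$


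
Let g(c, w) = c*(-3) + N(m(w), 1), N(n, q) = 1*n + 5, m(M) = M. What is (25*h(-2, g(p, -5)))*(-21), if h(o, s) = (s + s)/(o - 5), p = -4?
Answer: 1800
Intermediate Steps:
N(n, q) = 5 + n (N(n, q) = n + 5 = 5 + n)
g(c, w) = 5 + w - 3*c (g(c, w) = c*(-3) + (5 + w) = -3*c + (5 + w) = 5 + w - 3*c)
h(o, s) = 2*s/(-5 + o) (h(o, s) = (2*s)/(-5 + o) = 2*s/(-5 + o))
(25*h(-2, g(p, -5)))*(-21) = (25*(2*(5 - 5 - 3*(-4))/(-5 - 2)))*(-21) = (25*(2*(5 - 5 + 12)/(-7)))*(-21) = (25*(2*12*(-⅐)))*(-21) = (25*(-24/7))*(-21) = -600/7*(-21) = 1800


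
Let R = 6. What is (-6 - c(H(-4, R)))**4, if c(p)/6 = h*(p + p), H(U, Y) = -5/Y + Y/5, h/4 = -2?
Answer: 454371856/625 ≈ 7.2700e+5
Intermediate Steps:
h = -8 (h = 4*(-2) = -8)
H(U, Y) = -5/Y + Y/5 (H(U, Y) = -5/Y + Y*(1/5) = -5/Y + Y/5)
c(p) = -96*p (c(p) = 6*(-8*(p + p)) = 6*(-16*p) = -96*p)
(-6 - c(H(-4, R)))**4 = (-6 - (-96)*(-5/6 + (1/5)*6))**4 = (-6 - (-96)*(-5*1/6 + 6/5))**4 = (-6 - (-96)*(-5/6 + 6/5))**4 = (-6 - (-96)*11/30)**4 = (-6 - 1*(-176/5))**4 = (-6 + 176/5)**4 = (146/5)**4 = 454371856/625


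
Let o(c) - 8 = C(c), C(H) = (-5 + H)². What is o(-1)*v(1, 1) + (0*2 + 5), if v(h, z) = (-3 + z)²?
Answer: 181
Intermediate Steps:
o(c) = 8 + (-5 + c)²
o(-1)*v(1, 1) + (0*2 + 5) = (8 + (-5 - 1)²)*(-3 + 1)² + (0*2 + 5) = (8 + (-6)²)*(-2)² + (0 + 5) = (8 + 36)*4 + 5 = 44*4 + 5 = 176 + 5 = 181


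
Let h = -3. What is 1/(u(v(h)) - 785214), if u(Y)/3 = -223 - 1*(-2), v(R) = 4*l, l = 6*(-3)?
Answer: -1/785877 ≈ -1.2725e-6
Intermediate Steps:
l = -18
v(R) = -72 (v(R) = 4*(-18) = -72)
u(Y) = -663 (u(Y) = 3*(-223 - 1*(-2)) = 3*(-223 + 2) = 3*(-221) = -663)
1/(u(v(h)) - 785214) = 1/(-663 - 785214) = 1/(-785877) = -1/785877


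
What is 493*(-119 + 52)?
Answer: -33031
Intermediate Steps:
493*(-119 + 52) = 493*(-67) = -33031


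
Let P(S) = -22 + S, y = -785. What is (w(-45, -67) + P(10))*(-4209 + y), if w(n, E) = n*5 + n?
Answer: 1408308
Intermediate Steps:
w(n, E) = 6*n (w(n, E) = 5*n + n = 6*n)
(w(-45, -67) + P(10))*(-4209 + y) = (6*(-45) + (-22 + 10))*(-4209 - 785) = (-270 - 12)*(-4994) = -282*(-4994) = 1408308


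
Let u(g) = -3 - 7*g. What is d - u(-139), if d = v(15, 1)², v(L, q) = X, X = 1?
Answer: -969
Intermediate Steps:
v(L, q) = 1
d = 1 (d = 1² = 1)
d - u(-139) = 1 - (-3 - 7*(-139)) = 1 - (-3 + 973) = 1 - 1*970 = 1 - 970 = -969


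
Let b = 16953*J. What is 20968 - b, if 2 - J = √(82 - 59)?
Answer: -12938 + 16953*√23 ≈ 68366.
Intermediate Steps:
J = 2 - √23 (J = 2 - √(82 - 59) = 2 - √23 ≈ -2.7958)
b = 33906 - 16953*√23 (b = 16953*(2 - √23) = 33906 - 16953*√23 ≈ -47398.)
20968 - b = 20968 - (33906 - 16953*√23) = 20968 + (-33906 + 16953*√23) = -12938 + 16953*√23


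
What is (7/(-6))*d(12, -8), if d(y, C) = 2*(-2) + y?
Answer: -28/3 ≈ -9.3333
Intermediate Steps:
d(y, C) = -4 + y
(7/(-6))*d(12, -8) = (7/(-6))*(-4 + 12) = (7*(-⅙))*8 = -7/6*8 = -28/3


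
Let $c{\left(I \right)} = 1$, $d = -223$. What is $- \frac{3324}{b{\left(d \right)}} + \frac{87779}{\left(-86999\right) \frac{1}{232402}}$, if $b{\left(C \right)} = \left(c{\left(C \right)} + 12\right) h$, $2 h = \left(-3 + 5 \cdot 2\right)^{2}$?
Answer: $- \frac{12995388024998}{55418363} \approx -2.345 \cdot 10^{5}$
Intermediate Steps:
$h = \frac{49}{2}$ ($h = \frac{\left(-3 + 5 \cdot 2\right)^{2}}{2} = \frac{\left(-3 + 10\right)^{2}}{2} = \frac{7^{2}}{2} = \frac{1}{2} \cdot 49 = \frac{49}{2} \approx 24.5$)
$b{\left(C \right)} = \frac{637}{2}$ ($b{\left(C \right)} = \left(1 + 12\right) \frac{49}{2} = 13 \cdot \frac{49}{2} = \frac{637}{2}$)
$- \frac{3324}{b{\left(d \right)}} + \frac{87779}{\left(-86999\right) \frac{1}{232402}} = - \frac{3324}{\frac{637}{2}} + \frac{87779}{\left(-86999\right) \frac{1}{232402}} = \left(-3324\right) \frac{2}{637} + \frac{87779}{\left(-86999\right) \frac{1}{232402}} = - \frac{6648}{637} + \frac{87779}{- \frac{86999}{232402}} = - \frac{6648}{637} + 87779 \left(- \frac{232402}{86999}\right) = - \frac{6648}{637} - \frac{20400015158}{86999} = - \frac{12995388024998}{55418363}$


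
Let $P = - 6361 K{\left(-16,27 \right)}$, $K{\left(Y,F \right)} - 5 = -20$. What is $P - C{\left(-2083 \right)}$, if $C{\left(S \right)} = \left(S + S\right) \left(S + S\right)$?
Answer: $-17260141$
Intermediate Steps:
$K{\left(Y,F \right)} = -15$ ($K{\left(Y,F \right)} = 5 - 20 = -15$)
$C{\left(S \right)} = 4 S^{2}$ ($C{\left(S \right)} = 2 S 2 S = 4 S^{2}$)
$P = 95415$ ($P = \left(-6361\right) \left(-15\right) = 95415$)
$P - C{\left(-2083 \right)} = 95415 - 4 \left(-2083\right)^{2} = 95415 - 4 \cdot 4338889 = 95415 - 17355556 = -17260141$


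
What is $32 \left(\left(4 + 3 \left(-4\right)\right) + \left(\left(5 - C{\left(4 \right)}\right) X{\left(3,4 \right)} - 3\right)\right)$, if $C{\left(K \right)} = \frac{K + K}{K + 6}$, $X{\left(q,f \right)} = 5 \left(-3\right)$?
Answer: $-2368$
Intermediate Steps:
$X{\left(q,f \right)} = -15$
$C{\left(K \right)} = \frac{2 K}{6 + K}$
$32 \left(\left(4 + 3 \left(-4\right)\right) + \left(\left(5 - C{\left(4 \right)}\right) X{\left(3,4 \right)} - 3\right)\right) = 32 \left(\left(4 + 3 \left(-4\right)\right) + \left(\left(5 - 2 \cdot 4 \frac{1}{6 + 4}\right) \left(-15\right) - 3\right)\right) = 32 \left(\left(4 - 12\right) + \left(\left(5 - 2 \cdot 4 \cdot \frac{1}{10}\right) \left(-15\right) - 3\right)\right) = 32 \left(-8 + \left(\left(5 - 2 \cdot 4 \cdot \frac{1}{10}\right) \left(-15\right) - 3\right)\right) = 32 \left(-8 + \left(\left(5 - \frac{4}{5}\right) \left(-15\right) - 3\right)\right) = 32 \left(-8 + \left(\frac{21}{5} \left(-15\right) - 3\right)\right) = 32 \left(-8 - 66\right) = 32 \left(-74\right) = -2368$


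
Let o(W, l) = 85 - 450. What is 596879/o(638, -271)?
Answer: -596879/365 ≈ -1635.3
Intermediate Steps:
o(W, l) = -365
596879/o(638, -271) = 596879/(-365) = 596879*(-1/365) = -596879/365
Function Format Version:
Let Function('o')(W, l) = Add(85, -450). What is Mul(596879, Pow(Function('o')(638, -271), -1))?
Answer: Rational(-596879, 365) ≈ -1635.3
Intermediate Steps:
Function('o')(W, l) = -365
Mul(596879, Pow(Function('o')(638, -271), -1)) = Mul(596879, Pow(-365, -1)) = Mul(596879, Rational(-1, 365)) = Rational(-596879, 365)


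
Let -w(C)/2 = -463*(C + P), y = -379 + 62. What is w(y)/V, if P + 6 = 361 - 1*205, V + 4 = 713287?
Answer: -154642/713283 ≈ -0.21680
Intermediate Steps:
V = 713283 (V = -4 + 713287 = 713283)
y = -317
P = 150 (P = -6 + (361 - 1*205) = -6 + (361 - 205) = -6 + 156 = 150)
w(C) = 138900 + 926*C (w(C) = -(-926)*(C + 150) = -(-926)*(150 + C) = -2*(-69450 - 463*C) = 138900 + 926*C)
w(y)/V = (138900 + 926*(-317))/713283 = (138900 - 293542)*(1/713283) = -154642*1/713283 = -154642/713283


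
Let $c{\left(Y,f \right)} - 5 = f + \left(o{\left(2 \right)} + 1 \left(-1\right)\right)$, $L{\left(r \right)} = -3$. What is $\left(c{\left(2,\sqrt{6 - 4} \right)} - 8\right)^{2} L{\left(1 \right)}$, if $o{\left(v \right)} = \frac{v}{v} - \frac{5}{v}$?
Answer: $- \frac{387}{4} + 33 \sqrt{2} \approx -50.081$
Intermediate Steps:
$o{\left(v \right)} = 1 - \frac{5}{v}$
$c{\left(Y,f \right)} = \frac{5}{2} + f$ ($c{\left(Y,f \right)} = 5 + \left(f + \left(\frac{-5 + 2}{2} + 1 \left(-1\right)\right)\right) = 5 + \left(f + \left(\frac{1}{2} \left(-3\right) - 1\right)\right) = 5 + \left(f - \frac{5}{2}\right) = 5 + \left(- \frac{5}{2} + f\right) = \frac{5}{2} + f$)
$\left(c{\left(2,\sqrt{6 - 4} \right)} - 8\right)^{2} L{\left(1 \right)} = \left(\left(\frac{5}{2} + \sqrt{6 - 4}\right) - 8\right)^{2} \left(-3\right) = \left(\left(\frac{5}{2} + \sqrt{2}\right) - 8\right)^{2} \left(-3\right) = \left(- \frac{11}{2} + \sqrt{2}\right)^{2} \left(-3\right) = - 3 \left(- \frac{11}{2} + \sqrt{2}\right)^{2}$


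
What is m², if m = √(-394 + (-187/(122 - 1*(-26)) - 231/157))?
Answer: -9218531/23236 ≈ -396.73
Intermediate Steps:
m = I*√53550446579/11618 (m = √(-394 + (-187/(122 + 26) - 231*1/157)) = √(-394 + (-187/148 - 231/157)) = √(-394 - 63547/23236) = √(-9218531/23236) = I*√53550446579/11618 ≈ 19.918*I)
m² = (I*√53550446579/11618)² = -9218531/23236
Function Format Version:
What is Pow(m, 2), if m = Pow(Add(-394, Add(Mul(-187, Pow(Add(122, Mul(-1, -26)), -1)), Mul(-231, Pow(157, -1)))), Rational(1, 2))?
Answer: Rational(-9218531, 23236) ≈ -396.73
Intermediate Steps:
m = Mul(Rational(1, 11618), I, Pow(53550446579, Rational(1, 2))) (m = Pow(Add(-394, Add(Mul(-187, Pow(Add(122, 26), -1)), Mul(-231, Rational(1, 157)))), Rational(1, 2)) = Pow(Add(-394, Add(Mul(-187, Pow(148, -1)), Rational(-231, 157))), Rational(1, 2)) = Pow(Add(-394, Add(Mul(-187, Rational(1, 148)), Rational(-231, 157))), Rational(1, 2)) = Pow(Add(-394, Add(Rational(-187, 148), Rational(-231, 157))), Rational(1, 2)) = Pow(Add(-394, Rational(-63547, 23236)), Rational(1, 2)) = Pow(Rational(-9218531, 23236), Rational(1, 2)) = Mul(Rational(1, 11618), I, Pow(53550446579, Rational(1, 2))) ≈ Mul(19.918, I))
Pow(m, 2) = Pow(Mul(Rational(1, 11618), I, Pow(53550446579, Rational(1, 2))), 2) = Rational(-9218531, 23236)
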